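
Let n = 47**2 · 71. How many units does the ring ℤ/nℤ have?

φ(47^2) = 47^1·(47−1) = 47·46 = 2162.
φ(71) = 71 − 1 = 70.
Multiply: 2162 · 70 = 151340.

151340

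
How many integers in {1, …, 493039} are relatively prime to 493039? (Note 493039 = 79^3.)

φ(493039) = 493039 · (1 − 1/79)
       = 493039 · 78/79 = 486798.

486798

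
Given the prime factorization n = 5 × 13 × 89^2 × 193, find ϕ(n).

φ(99368945) = 99368945 · (1 − 1/5) · (1 − 1/13) · (1 − 1/89) · (1 − 1/193)
       = 99368945 · 811008/1116505 = 72179712.

72179712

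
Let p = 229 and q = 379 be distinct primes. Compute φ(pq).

86184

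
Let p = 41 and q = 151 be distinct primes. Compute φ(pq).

φ(pq) = (p−1)(q−1) = 40 · 150 = 6000.

6000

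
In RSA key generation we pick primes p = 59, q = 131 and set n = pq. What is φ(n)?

7540

φ(7729) = 7729 · (1 − 1/59) · (1 − 1/131)
       = 7729 · 7540/7729 = 7540.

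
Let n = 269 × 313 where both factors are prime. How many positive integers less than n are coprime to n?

φ(269) = 269 − 1 = 268.
φ(313) = 313 − 1 = 312.
φ(84197) = 268 × 312 = 83616.

83616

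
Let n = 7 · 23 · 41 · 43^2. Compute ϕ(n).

φ(12205249) = 12205249 · (1 − 1/7) · (1 − 1/23) · (1 − 1/41) · (1 − 1/43)
       = 12205249 · 221760/283843 = 9535680.

9535680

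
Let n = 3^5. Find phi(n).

162

φ(3^5) = 3^5 − 3^4 = 243 − 81 = 162.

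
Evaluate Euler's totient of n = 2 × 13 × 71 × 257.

φ(2) = 2 − 1 = 1.
φ(13) = 13 − 1 = 12.
φ(71) = 71 − 1 = 70.
φ(257) = 257 − 1 = 256.
φ(474422) = 1 × 12 × 70 × 256 = 215040.

215040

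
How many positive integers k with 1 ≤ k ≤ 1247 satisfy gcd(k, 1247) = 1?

1247 = 29 * 43.
φ(29) = 29 − 1 = 28.
φ(43) = 43 − 1 = 42.
Multiply: 28 · 42 = 1176.

1176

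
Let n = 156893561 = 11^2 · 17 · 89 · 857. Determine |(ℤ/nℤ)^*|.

132577280

φ(156893561) = 156893561 · (1 − 1/11) · (1 − 1/17) · (1 − 1/89) · (1 − 1/857)
       = 156893561 · 12052480/14263051 = 132577280.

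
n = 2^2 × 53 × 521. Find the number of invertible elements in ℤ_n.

54080

φ(2^2) = 2^1·(2−1) = 2·1 = 2.
φ(53) = 53 − 1 = 52.
φ(521) = 521 − 1 = 520.
Since φ is multiplicative, φ(110452) = 2 · 52 · 520 = 54080.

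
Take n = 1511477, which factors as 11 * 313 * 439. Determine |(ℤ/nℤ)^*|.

1366560

φ(11) = 11 − 1 = 10.
φ(313) = 313 − 1 = 312.
φ(439) = 439 − 1 = 438.
Since φ is multiplicative, φ(1511477) = 10 · 312 · 438 = 1366560.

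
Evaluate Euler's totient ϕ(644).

First factor: 644 = 2**2 · 7 · 23.
φ(644) = 644 · (1 − 1/2) · (1 − 1/7) · (1 − 1/23)
       = 644 · 132/322 = 264.

264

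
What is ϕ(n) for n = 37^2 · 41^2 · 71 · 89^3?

φ(37^2) = 37^2 − 37^1 = 1369 − 37 = 1332.
φ(41^2) = 41^1·(41−1) = 41·40 = 1640.
φ(71) = 71 − 1 = 70.
φ(89^3) = 89^2·(89−1) = 7921·88 = 697048.
Since φ is multiplicative, φ(115185955757911) = 1332 · 1640 · 70 · 697048 = 106588119052800.

106588119052800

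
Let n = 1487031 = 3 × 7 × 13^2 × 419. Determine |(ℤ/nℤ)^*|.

782496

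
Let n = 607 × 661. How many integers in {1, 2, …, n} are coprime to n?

φ(607) = 607 − 1 = 606.
φ(661) = 661 − 1 = 660.
φ(401227) = 606 × 660 = 399960.

399960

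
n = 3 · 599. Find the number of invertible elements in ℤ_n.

φ(3) = 3 − 1 = 2.
φ(599) = 599 − 1 = 598.
Since φ is multiplicative, φ(1797) = 2 · 598 = 1196.

1196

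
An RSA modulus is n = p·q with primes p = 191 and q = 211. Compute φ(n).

39900

φ(40301) = 40301 · (1 − 1/191) · (1 − 1/211)
       = 40301 · 39900/40301 = 39900.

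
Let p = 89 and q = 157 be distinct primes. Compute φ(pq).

13728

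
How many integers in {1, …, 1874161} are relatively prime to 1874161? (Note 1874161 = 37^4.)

1823508

φ(37^4) = 37^4 − 37^3 = 1874161 − 50653 = 1823508.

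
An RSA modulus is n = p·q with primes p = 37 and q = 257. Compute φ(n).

9216

φ(37) = 37 − 1 = 36.
φ(257) = 257 − 1 = 256.
Multiply: 36 · 256 = 9216.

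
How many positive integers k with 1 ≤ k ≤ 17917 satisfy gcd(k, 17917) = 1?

15840

Prime factorization: 17917 = 19 * 23 * 41.
φ(17917) = 17917 · (1 − 1/19) · (1 − 1/23) · (1 − 1/41)
       = 17917 · 15840/17917 = 15840.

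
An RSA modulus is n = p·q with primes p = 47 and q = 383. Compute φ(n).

φ(18001) = 18001 · (1 − 1/47) · (1 − 1/383)
       = 18001 · 17572/18001 = 17572.

17572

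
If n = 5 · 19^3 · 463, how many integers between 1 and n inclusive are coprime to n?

φ(15878585) = 15878585 · (1 − 1/5) · (1 − 1/19) · (1 − 1/463)
       = 15878585 · 33264/43985 = 12008304.

12008304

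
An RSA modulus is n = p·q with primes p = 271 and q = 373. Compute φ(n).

φ(101083) = 101083 · (1 − 1/271) · (1 − 1/373)
       = 101083 · 100440/101083 = 100440.

100440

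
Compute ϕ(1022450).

Prime factorization: 1022450 = 2 · 5^2 · 11^2 · 13^2.
φ(1022450) = 1022450 · (1 − 1/2) · (1 − 1/5) · (1 − 1/11) · (1 − 1/13)
       = 1022450 · 480/1430 = 343200.

343200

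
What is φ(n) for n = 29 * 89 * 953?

2345728

φ(2459693) = 2459693 · (1 − 1/29) · (1 − 1/89) · (1 − 1/953)
       = 2459693 · 2345728/2459693 = 2345728.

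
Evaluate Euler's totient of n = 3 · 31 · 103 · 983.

6009840

φ(3) = 3 − 1 = 2.
φ(31) = 31 − 1 = 30.
φ(103) = 103 − 1 = 102.
φ(983) = 983 − 1 = 982.
Multiply: 2 · 30 · 102 · 982 = 6009840.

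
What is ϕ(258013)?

201600

Prime factorization: 258013 = 7 · 29 · 31 · 41.
φ(258013) = 258013 · (1 − 1/7) · (1 − 1/29) · (1 − 1/31) · (1 − 1/41)
       = 258013 · 201600/258013 = 201600.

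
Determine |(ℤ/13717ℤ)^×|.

13717 = 11 · 29 · 43.
φ(11) = 11 − 1 = 10.
φ(29) = 29 − 1 = 28.
φ(43) = 43 − 1 = 42.
Since φ is multiplicative, φ(13717) = 10 · 28 · 42 = 11760.

11760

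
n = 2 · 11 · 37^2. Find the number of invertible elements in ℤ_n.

13320

φ(30118) = 30118 · (1 − 1/2) · (1 − 1/11) · (1 − 1/37)
       = 30118 · 360/814 = 13320.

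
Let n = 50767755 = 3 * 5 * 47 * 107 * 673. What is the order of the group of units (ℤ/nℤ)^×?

φ(3) = 3 − 1 = 2.
φ(5) = 5 − 1 = 4.
φ(47) = 47 − 1 = 46.
φ(107) = 107 − 1 = 106.
φ(673) = 673 − 1 = 672.
φ(50767755) = 2 × 4 × 46 × 106 × 672 = 26213376.

26213376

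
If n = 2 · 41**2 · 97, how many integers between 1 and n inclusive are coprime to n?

φ(326114) = 326114 · (1 − 1/2) · (1 − 1/41) · (1 − 1/97)
       = 326114 · 3840/7954 = 157440.

157440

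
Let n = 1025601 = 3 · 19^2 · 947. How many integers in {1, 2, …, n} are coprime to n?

φ(3) = 3 − 1 = 2.
φ(19^2) = 19^2 − 19^1 = 361 − 19 = 342.
φ(947) = 947 − 1 = 946.
φ(1025601) = 2 × 342 × 946 = 647064.

647064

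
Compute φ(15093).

15093 = 3^3 × 13 × 43.
φ(15093) = 15093 · (1 − 1/3) · (1 − 1/13) · (1 − 1/43)
       = 15093 · 1008/1677 = 9072.

9072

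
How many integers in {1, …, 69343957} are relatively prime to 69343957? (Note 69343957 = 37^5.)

67469796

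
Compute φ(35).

First factor: 35 = 5 · 7.
φ(5) = 5 − 1 = 4.
φ(7) = 7 − 1 = 6.
Since φ is multiplicative, φ(35) = 4 · 6 = 24.

24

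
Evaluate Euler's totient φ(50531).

Factor 50531: 50531 = 13^3 * 23.
φ(13^3) = 13^3 − 13^2 = 2197 − 169 = 2028.
φ(23) = 23 − 1 = 22.
Since φ is multiplicative, φ(50531) = 2028 · 22 = 44616.

44616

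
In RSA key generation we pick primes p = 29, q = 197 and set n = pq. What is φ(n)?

φ(29) = 29 − 1 = 28.
φ(197) = 197 − 1 = 196.
Since φ is multiplicative, φ(5713) = 28 · 196 = 5488.

5488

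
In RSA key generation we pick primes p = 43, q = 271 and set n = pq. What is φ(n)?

φ(pq) = (p−1)(q−1) = 42 · 270 = 11340.

11340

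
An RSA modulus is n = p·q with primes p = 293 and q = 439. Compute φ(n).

φ(293) = 293 − 1 = 292.
φ(439) = 439 − 1 = 438.
Multiply: 292 · 438 = 127896.

127896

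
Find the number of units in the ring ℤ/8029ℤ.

First factor: 8029 = 7 · 31 · 37.
φ(8029) = 8029 · (1 − 1/7) · (1 − 1/31) · (1 − 1/37)
       = 8029 · 6480/8029 = 6480.

6480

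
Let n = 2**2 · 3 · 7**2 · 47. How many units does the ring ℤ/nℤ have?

φ(27636) = 27636 · (1 − 1/2) · (1 − 1/3) · (1 − 1/7) · (1 − 1/47)
       = 27636 · 552/1974 = 7728.

7728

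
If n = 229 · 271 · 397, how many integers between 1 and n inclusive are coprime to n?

φ(24637423) = 24637423 · (1 − 1/229) · (1 − 1/271) · (1 − 1/397)
       = 24637423 · 24377760/24637423 = 24377760.

24377760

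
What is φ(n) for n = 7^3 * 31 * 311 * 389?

φ(7^3) = 7^3 − 7^2 = 343 − 49 = 294.
φ(31) = 31 − 1 = 30.
φ(311) = 311 − 1 = 310.
φ(389) = 389 − 1 = 388.
φ(1286369707) = 294 × 30 × 310 × 388 = 1060869600.

1060869600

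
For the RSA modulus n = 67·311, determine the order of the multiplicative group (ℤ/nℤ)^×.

φ(n) = (p − 1)(q − 1) = (67−1)(311−1) = 66·310 = 20460.

20460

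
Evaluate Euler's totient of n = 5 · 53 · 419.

86944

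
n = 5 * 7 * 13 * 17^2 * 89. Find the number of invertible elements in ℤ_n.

φ(11703055) = 11703055 · (1 − 1/5) · (1 − 1/7) · (1 − 1/13) · (1 − 1/17) · (1 − 1/89)
       = 11703055 · 405504/688415 = 6893568.

6893568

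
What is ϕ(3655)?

2688

3655 = 5 × 17 × 43.
φ(3655) = 3655 · (1 − 1/5) · (1 − 1/17) · (1 − 1/43)
       = 3655 · 2688/3655 = 2688.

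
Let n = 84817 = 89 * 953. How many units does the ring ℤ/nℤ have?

83776

φ(89) = 89 − 1 = 88.
φ(953) = 953 − 1 = 952.
φ(84817) = 88 × 952 = 83776.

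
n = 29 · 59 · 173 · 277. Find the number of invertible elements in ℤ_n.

77094528

φ(29) = 29 − 1 = 28.
φ(59) = 59 − 1 = 58.
φ(173) = 173 − 1 = 172.
φ(277) = 277 − 1 = 276.
φ(81992831) = 28 × 58 × 172 × 276 = 77094528.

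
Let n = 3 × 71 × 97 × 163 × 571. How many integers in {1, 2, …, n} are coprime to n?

1241049600

φ(1922981253) = 1922981253 · (1 − 1/3) · (1 − 1/71) · (1 − 1/97) · (1 − 1/163) · (1 − 1/571)
       = 1922981253 · 1241049600/1922981253 = 1241049600.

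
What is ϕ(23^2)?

506

φ(23^2) = 23^2 − 23^1 = 529 − 23 = 506.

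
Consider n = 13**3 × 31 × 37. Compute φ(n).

φ(2519959) = 2519959 · (1 − 1/13) · (1 − 1/31) · (1 − 1/37)
       = 2519959 · 12960/14911 = 2190240.

2190240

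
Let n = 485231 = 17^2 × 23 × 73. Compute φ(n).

φ(485231) = 485231 · (1 − 1/17) · (1 − 1/23) · (1 − 1/73)
       = 485231 · 25344/28543 = 430848.

430848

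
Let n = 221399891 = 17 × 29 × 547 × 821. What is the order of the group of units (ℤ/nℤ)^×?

φ(17) = 17 − 1 = 16.
φ(29) = 29 − 1 = 28.
φ(547) = 547 − 1 = 546.
φ(821) = 821 − 1 = 820.
Multiply: 16 · 28 · 546 · 820 = 200578560.

200578560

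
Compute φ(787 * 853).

φ(787) = 787 − 1 = 786.
φ(853) = 853 − 1 = 852.
Since φ is multiplicative, φ(671311) = 786 · 852 = 669672.

669672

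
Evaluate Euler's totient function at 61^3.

223260

φ(61^3) = 61^2·(61−1) = 3721·60 = 223260.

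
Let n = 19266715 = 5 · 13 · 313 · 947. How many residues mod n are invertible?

φ(19266715) = 19266715 · (1 − 1/5) · (1 − 1/13) · (1 − 1/313) · (1 − 1/947)
       = 19266715 · 14167296/19266715 = 14167296.

14167296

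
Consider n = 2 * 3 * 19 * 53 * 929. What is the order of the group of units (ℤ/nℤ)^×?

1737216

φ(5613018) = 5613018 · (1 − 1/2) · (1 − 1/3) · (1 − 1/19) · (1 − 1/53) · (1 − 1/929)
       = 5613018 · 1737216/5613018 = 1737216.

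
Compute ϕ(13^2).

156

φ(169) = 169 · (1 − 1/13)
       = 169 · 12/13 = 156.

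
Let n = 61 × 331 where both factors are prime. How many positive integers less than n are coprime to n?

φ(20191) = 20191 · (1 − 1/61) · (1 − 1/331)
       = 20191 · 19800/20191 = 19800.

19800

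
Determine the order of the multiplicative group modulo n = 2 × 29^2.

φ(2) = 2 − 1 = 1.
φ(29^2) = 29^1·(29−1) = 29·28 = 812.
Since φ is multiplicative, φ(1682) = 1 · 812 = 812.

812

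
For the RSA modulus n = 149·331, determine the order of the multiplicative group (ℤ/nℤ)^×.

φ(149) = 149 − 1 = 148.
φ(331) = 331 − 1 = 330.
Multiply: 148 · 330 = 48840.

48840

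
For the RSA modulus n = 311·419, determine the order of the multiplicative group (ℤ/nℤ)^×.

129580

For distinct primes, φ(pq) = (p−1)(q−1) = 310 × 418 = 129580.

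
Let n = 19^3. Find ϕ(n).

φ(6859) = 6859 · (1 − 1/19)
       = 6859 · 18/19 = 6498.

6498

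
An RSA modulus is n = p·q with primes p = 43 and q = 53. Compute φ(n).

φ(n) = (p − 1)(q − 1) = (43−1)(53−1) = 42·52 = 2184.

2184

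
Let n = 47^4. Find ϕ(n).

4775858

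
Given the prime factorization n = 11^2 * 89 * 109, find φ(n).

1045440

φ(1173821) = 1173821 · (1 − 1/11) · (1 − 1/89) · (1 − 1/109)
       = 1173821 · 95040/106711 = 1045440.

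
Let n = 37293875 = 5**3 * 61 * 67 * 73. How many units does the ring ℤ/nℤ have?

28512000

φ(5^3) = 5^3 − 5^2 = 125 − 25 = 100.
φ(61) = 61 − 1 = 60.
φ(67) = 67 − 1 = 66.
φ(73) = 73 − 1 = 72.
φ(37293875) = 100 × 60 × 66 × 72 = 28512000.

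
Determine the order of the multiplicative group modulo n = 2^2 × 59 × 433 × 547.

φ(55896836) = 55896836 · (1 − 1/2) · (1 − 1/59) · (1 − 1/433) · (1 − 1/547)
       = 55896836 · 13680576/27948418 = 27361152.

27361152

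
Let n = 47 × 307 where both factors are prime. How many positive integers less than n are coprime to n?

14076

φ(pq) = (p−1)(q−1) = 46 · 306 = 14076.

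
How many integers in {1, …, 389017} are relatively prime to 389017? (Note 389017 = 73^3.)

383688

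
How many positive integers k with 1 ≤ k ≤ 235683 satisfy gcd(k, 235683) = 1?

127008

Factor 235683: 235683 = 3^3 × 7 × 29 × 43.
φ(235683) = 235683 · (1 − 1/3) · (1 − 1/7) · (1 − 1/29) · (1 − 1/43)
       = 235683 · 14112/26187 = 127008.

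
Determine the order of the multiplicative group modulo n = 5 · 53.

φ(265) = 265 · (1 − 1/5) · (1 − 1/53)
       = 265 · 208/265 = 208.

208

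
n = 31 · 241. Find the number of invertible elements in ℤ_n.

7200

φ(31) = 31 − 1 = 30.
φ(241) = 241 − 1 = 240.
φ(7471) = 30 × 240 = 7200.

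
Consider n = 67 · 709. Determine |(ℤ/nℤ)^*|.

46728

φ(67) = 67 − 1 = 66.
φ(709) = 709 − 1 = 708.
Multiply: 66 · 708 = 46728.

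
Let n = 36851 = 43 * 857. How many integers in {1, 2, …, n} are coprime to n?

φ(36851) = 36851 · (1 − 1/43) · (1 − 1/857)
       = 36851 · 35952/36851 = 35952.

35952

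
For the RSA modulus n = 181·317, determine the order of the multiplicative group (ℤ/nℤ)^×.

56880

φ(pq) = (p−1)(q−1) = 180 · 316 = 56880.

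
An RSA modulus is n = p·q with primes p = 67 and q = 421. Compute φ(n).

φ(67) = 67 − 1 = 66.
φ(421) = 421 − 1 = 420.
Since φ is multiplicative, φ(28207) = 66 · 420 = 27720.

27720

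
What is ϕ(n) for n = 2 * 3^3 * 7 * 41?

φ(15498) = 15498 · (1 − 1/2) · (1 − 1/3) · (1 − 1/7) · (1 − 1/41)
       = 15498 · 480/1722 = 4320.

4320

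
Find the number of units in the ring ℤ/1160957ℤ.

1160957 = 7**2 · 19 · 29 · 43.
φ(7^2) = 7^2 − 7^1 = 49 − 7 = 42.
φ(19) = 19 − 1 = 18.
φ(29) = 29 − 1 = 28.
φ(43) = 43 − 1 = 42.
φ(1160957) = 42 × 18 × 28 × 42 = 889056.

889056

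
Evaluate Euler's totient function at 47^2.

φ(47^2) = 47^2 − 47^1 = 2209 − 47 = 2162.

2162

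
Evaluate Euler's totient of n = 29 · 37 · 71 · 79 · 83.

451301760

φ(29) = 29 − 1 = 28.
φ(37) = 37 − 1 = 36.
φ(71) = 71 − 1 = 70.
φ(79) = 79 − 1 = 78.
φ(83) = 83 − 1 = 82.
φ(499531931) = 28 × 36 × 70 × 78 × 82 = 451301760.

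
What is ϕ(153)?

96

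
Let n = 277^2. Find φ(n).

76452

φ(277^2) = 277^1·(277−1) = 277·276 = 76452.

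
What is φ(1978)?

924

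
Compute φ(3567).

Factor 3567: 3567 = 3 * 29 * 41.
φ(3567) = 3567 · (1 − 1/3) · (1 − 1/29) · (1 − 1/41)
       = 3567 · 2240/3567 = 2240.

2240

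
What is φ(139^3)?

φ(2685619) = 2685619 · (1 − 1/139)
       = 2685619 · 138/139 = 2666298.

2666298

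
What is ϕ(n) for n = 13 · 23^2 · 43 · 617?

157094784

φ(13) = 13 − 1 = 12.
φ(23^2) = 23^2 − 23^1 = 529 − 23 = 506.
φ(43) = 43 − 1 = 42.
φ(617) = 617 − 1 = 616.
φ(182453687) = 12 × 506 × 42 × 616 = 157094784.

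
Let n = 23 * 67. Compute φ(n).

φ(1541) = 1541 · (1 − 1/23) · (1 − 1/67)
       = 1541 · 1452/1541 = 1452.

1452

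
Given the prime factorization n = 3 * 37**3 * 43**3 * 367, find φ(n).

φ(3) = 3 − 1 = 2.
φ(37^3) = 37^2·(37−1) = 1369·36 = 49284.
φ(43^3) = 43^3 − 43^2 = 79507 − 1849 = 77658.
φ(367) = 367 − 1 = 366.
Since φ is multiplicative, φ(4434022146171) = 2 · 49284 · 77658 · 366 = 2801581310304.

2801581310304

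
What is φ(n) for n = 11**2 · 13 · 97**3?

φ(11^2) = 11^2 − 11^1 = 121 − 11 = 110.
φ(13) = 13 − 1 = 12.
φ(97^3) = 97^3 − 97^2 = 912673 − 9409 = 903264.
φ(1435634629) = 110 × 12 × 903264 = 1192308480.

1192308480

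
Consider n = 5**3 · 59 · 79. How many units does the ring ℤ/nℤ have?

452400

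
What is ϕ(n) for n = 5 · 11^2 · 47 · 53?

φ(1507055) = 1507055 · (1 − 1/5) · (1 − 1/11) · (1 − 1/47) · (1 − 1/53)
       = 1507055 · 95680/137005 = 1052480.

1052480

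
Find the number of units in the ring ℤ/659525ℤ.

475200

First factor: 659525 = 5^2 · 23 · 31 · 37.
φ(659525) = 659525 · (1 − 1/5) · (1 − 1/23) · (1 − 1/31) · (1 − 1/37)
       = 659525 · 95040/131905 = 475200.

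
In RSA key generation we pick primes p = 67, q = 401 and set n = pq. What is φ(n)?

φ(67) = 67 − 1 = 66.
φ(401) = 401 − 1 = 400.
Multiply: 66 · 400 = 26400.

26400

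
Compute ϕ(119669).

119669 = 11^2 × 23 × 43.
φ(119669) = 119669 · (1 − 1/11) · (1 − 1/23) · (1 − 1/43)
       = 119669 · 9240/10879 = 101640.

101640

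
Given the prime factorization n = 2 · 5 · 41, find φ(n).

160

φ(410) = 410 · (1 − 1/2) · (1 − 1/5) · (1 − 1/41)
       = 410 · 160/410 = 160.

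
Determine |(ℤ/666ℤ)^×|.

666 = 2 · 3^2 · 37.
φ(666) = 666 · (1 − 1/2) · (1 − 1/3) · (1 − 1/37)
       = 666 · 72/222 = 216.

216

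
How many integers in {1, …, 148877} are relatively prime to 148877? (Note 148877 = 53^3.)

φ(53^3) = 53^2·(53−1) = 2809·52 = 146068.

146068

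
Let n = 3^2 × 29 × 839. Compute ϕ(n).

φ(218979) = 218979 · (1 − 1/3) · (1 − 1/29) · (1 − 1/839)
       = 218979 · 46928/72993 = 140784.

140784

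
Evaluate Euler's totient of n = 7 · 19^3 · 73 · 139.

φ(487187911) = 487187911 · (1 − 1/7) · (1 − 1/19) · (1 − 1/73) · (1 − 1/139)
       = 487187911 · 1073088/1349551 = 387384768.

387384768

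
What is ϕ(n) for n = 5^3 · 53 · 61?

312000

φ(5^3) = 5^3 − 5^2 = 125 − 25 = 100.
φ(53) = 53 − 1 = 52.
φ(61) = 61 − 1 = 60.
Since φ is multiplicative, φ(404125) = 100 · 52 · 60 = 312000.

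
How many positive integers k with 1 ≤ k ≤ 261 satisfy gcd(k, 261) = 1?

First factor: 261 = 3^2 * 29.
φ(3^2) = 3^1·(3−1) = 3·2 = 6.
φ(29) = 29 − 1 = 28.
Since φ is multiplicative, φ(261) = 6 · 28 = 168.

168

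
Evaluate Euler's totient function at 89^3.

697048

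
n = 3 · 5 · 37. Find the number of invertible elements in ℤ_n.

φ(555) = 555 · (1 − 1/3) · (1 − 1/5) · (1 − 1/37)
       = 555 · 288/555 = 288.

288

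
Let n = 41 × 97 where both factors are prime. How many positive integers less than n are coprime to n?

3840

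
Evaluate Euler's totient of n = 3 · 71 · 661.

φ(140793) = 140793 · (1 − 1/3) · (1 − 1/71) · (1 − 1/661)
       = 140793 · 92400/140793 = 92400.

92400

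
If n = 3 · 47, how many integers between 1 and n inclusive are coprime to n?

φ(141) = 141 · (1 − 1/3) · (1 − 1/47)
       = 141 · 92/141 = 92.

92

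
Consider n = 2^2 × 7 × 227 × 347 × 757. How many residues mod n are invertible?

φ(1669587724) = 1669587724 · (1 − 1/2) · (1 − 1/7) · (1 − 1/227) · (1 − 1/347) · (1 − 1/757)
       = 1669587724 · 354697056/834793862 = 709394112.

709394112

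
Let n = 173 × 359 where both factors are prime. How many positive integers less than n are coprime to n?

61576

For distinct primes, φ(pq) = (p−1)(q−1) = 172 × 358 = 61576.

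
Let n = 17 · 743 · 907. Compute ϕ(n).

φ(11456317) = 11456317 · (1 − 1/17) · (1 − 1/743) · (1 − 1/907)
       = 11456317 · 10756032/11456317 = 10756032.

10756032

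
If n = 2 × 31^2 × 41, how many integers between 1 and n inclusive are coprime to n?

37200

φ(2) = 2 − 1 = 1.
φ(31^2) = 31^1·(31−1) = 31·30 = 930.
φ(41) = 41 − 1 = 40.
Since φ is multiplicative, φ(78802) = 1 · 930 · 40 = 37200.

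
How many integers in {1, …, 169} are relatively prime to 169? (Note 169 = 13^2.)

φ(169) = 169 · (1 − 1/13)
       = 169 · 12/13 = 156.

156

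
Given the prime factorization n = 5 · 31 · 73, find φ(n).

φ(5) = 5 − 1 = 4.
φ(31) = 31 − 1 = 30.
φ(73) = 73 − 1 = 72.
φ(11315) = 4 × 30 × 72 = 8640.

8640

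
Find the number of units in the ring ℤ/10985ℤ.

8112

Factor 10985: 10985 = 5 * 13**3.
φ(10985) = 10985 · (1 − 1/5) · (1 − 1/13)
       = 10985 · 48/65 = 8112.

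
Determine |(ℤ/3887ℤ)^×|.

3432

First factor: 3887 = 13^2 × 23.
φ(13^2) = 13^2 − 13^1 = 169 − 13 = 156.
φ(23) = 23 − 1 = 22.
Since φ is multiplicative, φ(3887) = 156 · 22 = 3432.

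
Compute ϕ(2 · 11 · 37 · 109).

38880

φ(2) = 2 − 1 = 1.
φ(11) = 11 − 1 = 10.
φ(37) = 37 − 1 = 36.
φ(109) = 109 − 1 = 108.
Multiply: 1 · 10 · 36 · 108 = 38880.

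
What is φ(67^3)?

296274

φ(300763) = 300763 · (1 − 1/67)
       = 300763 · 66/67 = 296274.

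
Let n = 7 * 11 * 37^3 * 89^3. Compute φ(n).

φ(2749577196289) = 2749577196289 · (1 − 1/7) · (1 − 1/11) · (1 − 1/37) · (1 − 1/89)
       = 2749577196289 · 190080/253561 = 2061198817920.

2061198817920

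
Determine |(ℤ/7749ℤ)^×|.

7749 = 3^3 · 7 · 41.
φ(3^3) = 3^2·(3−1) = 9·2 = 18.
φ(7) = 7 − 1 = 6.
φ(41) = 41 − 1 = 40.
φ(7749) = 18 × 6 × 40 = 4320.

4320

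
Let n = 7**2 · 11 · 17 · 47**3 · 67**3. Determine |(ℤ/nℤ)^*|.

202309539505920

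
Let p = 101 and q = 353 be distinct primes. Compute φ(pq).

35200

φ(pq) = (p−1)(q−1) = 100 · 352 = 35200.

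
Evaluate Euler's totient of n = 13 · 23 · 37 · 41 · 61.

22809600

φ(13) = 13 − 1 = 12.
φ(23) = 23 − 1 = 22.
φ(37) = 37 − 1 = 36.
φ(41) = 41 − 1 = 40.
φ(61) = 61 − 1 = 60.
Multiply: 12 · 22 · 36 · 40 · 60 = 22809600.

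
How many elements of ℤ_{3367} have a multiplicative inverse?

Prime factorization: 3367 = 7 * 13 * 37.
φ(7) = 7 − 1 = 6.
φ(13) = 13 − 1 = 12.
φ(37) = 37 − 1 = 36.
Multiply: 6 · 12 · 36 = 2592.

2592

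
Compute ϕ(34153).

34153 = 7^2 × 17 × 41.
φ(34153) = 34153 · (1 − 1/7) · (1 − 1/17) · (1 − 1/41)
       = 34153 · 3840/4879 = 26880.

26880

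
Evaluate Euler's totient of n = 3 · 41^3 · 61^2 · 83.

40360137600

φ(3) = 3 − 1 = 2.
φ(41^3) = 41^3 − 41^2 = 68921 − 1681 = 67240.
φ(61^2) = 61^2 − 61^1 = 3721 − 61 = 3660.
φ(83) = 83 − 1 = 82.
φ(63857305209) = 2 × 67240 × 3660 × 82 = 40360137600.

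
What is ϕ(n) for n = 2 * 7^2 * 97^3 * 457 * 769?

φ(2) = 2 − 1 = 1.
φ(7^2) = 7^1·(7−1) = 7·6 = 42.
φ(97^3) = 97^3 − 97^2 = 912673 − 9409 = 903264.
φ(457) = 457 − 1 = 456.
φ(769) = 769 − 1 = 768.
Since φ is multiplicative, φ(31432854220082) = 1 · 42 · 903264 · 456 · 768 = 13285871714304.

13285871714304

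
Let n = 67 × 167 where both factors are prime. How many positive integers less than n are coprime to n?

φ(67) = 67 − 1 = 66.
φ(167) = 167 − 1 = 166.
Since φ is multiplicative, φ(11189) = 66 · 166 = 10956.

10956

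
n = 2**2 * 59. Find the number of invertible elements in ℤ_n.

φ(2^2) = 2^2 − 2^1 = 4 − 2 = 2.
φ(59) = 59 − 1 = 58.
Multiply: 2 · 58 = 116.

116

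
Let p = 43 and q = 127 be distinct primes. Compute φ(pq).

For distinct primes, φ(pq) = (p−1)(q−1) = 42 × 126 = 5292.

5292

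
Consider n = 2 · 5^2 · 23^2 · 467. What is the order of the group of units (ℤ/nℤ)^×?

4715920

φ(2) = 2 − 1 = 1.
φ(5^2) = 5^2 − 5^1 = 25 − 5 = 20.
φ(23^2) = 23^1·(23−1) = 23·22 = 506.
φ(467) = 467 − 1 = 466.
Multiply: 1 · 20 · 506 · 466 = 4715920.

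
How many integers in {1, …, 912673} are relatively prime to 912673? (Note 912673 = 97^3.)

φ(97^3) = 97^2·(97−1) = 9409·96 = 903264.

903264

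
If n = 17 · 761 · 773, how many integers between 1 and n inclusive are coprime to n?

φ(17) = 17 − 1 = 16.
φ(761) = 761 − 1 = 760.
φ(773) = 773 − 1 = 772.
Since φ is multiplicative, φ(10000301) = 16 · 760 · 772 = 9387520.

9387520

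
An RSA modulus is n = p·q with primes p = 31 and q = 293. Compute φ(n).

8760

φ(pq) = (p−1)(q−1) = 30 · 292 = 8760.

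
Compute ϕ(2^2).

2

φ(4) = 4 · (1 − 1/2)
       = 4 · 1/2 = 2.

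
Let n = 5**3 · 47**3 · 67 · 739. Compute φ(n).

φ(642573524875) = 642573524875 · (1 − 1/5) · (1 − 1/47) · (1 − 1/67) · (1 − 1/739)
       = 642573524875 · 8962272/11635555 = 494941471200.

494941471200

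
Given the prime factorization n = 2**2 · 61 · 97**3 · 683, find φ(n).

73923125760

φ(152098780796) = 152098780796 · (1 − 1/2) · (1 − 1/61) · (1 − 1/97) · (1 − 1/683)
       = 152098780796 · 3928320/8082622 = 73923125760.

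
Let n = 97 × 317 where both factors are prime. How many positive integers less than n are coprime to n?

φ(30749) = 30749 · (1 − 1/97) · (1 − 1/317)
       = 30749 · 30336/30749 = 30336.

30336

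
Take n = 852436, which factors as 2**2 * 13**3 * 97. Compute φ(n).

389376

φ(852436) = 852436 · (1 − 1/2) · (1 − 1/13) · (1 − 1/97)
       = 852436 · 1152/2522 = 389376.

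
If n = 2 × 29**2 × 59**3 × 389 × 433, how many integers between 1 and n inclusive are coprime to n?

27479164156416

φ(2) = 2 − 1 = 1.
φ(29^2) = 29^2 − 29^1 = 841 − 29 = 812.
φ(59^3) = 59^3 − 59^2 = 205379 − 3481 = 201898.
φ(389) = 389 − 1 = 388.
φ(433) = 433 − 1 = 432.
Since φ is multiplicative, φ(58186136851886) = 1 · 812 · 201898 · 388 · 432 = 27479164156416.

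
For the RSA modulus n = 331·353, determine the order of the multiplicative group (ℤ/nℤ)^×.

116160

φ(n) = (p − 1)(q − 1) = (331−1)(353−1) = 330·352 = 116160.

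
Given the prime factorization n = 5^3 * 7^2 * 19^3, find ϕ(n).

27291600

φ(42011375) = 42011375 · (1 − 1/5) · (1 − 1/7) · (1 − 1/19)
       = 42011375 · 432/665 = 27291600.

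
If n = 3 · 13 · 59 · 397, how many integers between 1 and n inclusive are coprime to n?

551232

φ(3) = 3 − 1 = 2.
φ(13) = 13 − 1 = 12.
φ(59) = 59 − 1 = 58.
φ(397) = 397 − 1 = 396.
Multiply: 2 · 12 · 58 · 396 = 551232.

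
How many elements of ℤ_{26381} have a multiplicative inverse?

23760

First factor: 26381 = 23 × 31 × 37.
φ(23) = 23 − 1 = 22.
φ(31) = 31 − 1 = 30.
φ(37) = 37 − 1 = 36.
φ(26381) = 22 × 30 × 36 = 23760.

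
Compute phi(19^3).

6498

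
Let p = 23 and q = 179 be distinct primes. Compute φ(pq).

For distinct primes, φ(pq) = (p−1)(q−1) = 22 × 178 = 3916.

3916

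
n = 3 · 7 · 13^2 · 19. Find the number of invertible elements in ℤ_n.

33696

φ(67431) = 67431 · (1 − 1/3) · (1 − 1/7) · (1 − 1/13) · (1 − 1/19)
       = 67431 · 2592/5187 = 33696.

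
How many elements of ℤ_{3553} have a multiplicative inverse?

2880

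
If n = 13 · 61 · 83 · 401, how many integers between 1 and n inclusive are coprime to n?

23616000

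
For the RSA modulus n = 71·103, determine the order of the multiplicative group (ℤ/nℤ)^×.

7140

φ(pq) = (p−1)(q−1) = 70 · 102 = 7140.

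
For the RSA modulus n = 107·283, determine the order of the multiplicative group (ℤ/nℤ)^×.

φ(n) = (p − 1)(q − 1) = (107−1)(283−1) = 106·282 = 29892.

29892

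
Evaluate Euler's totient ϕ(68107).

60840

Factor 68107: 68107 = 13**3 · 31.
φ(68107) = 68107 · (1 − 1/13) · (1 − 1/31)
       = 68107 · 360/403 = 60840.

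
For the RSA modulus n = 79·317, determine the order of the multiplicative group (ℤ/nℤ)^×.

24648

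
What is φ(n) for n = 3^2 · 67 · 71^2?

1968120

φ(3^2) = 3^2 − 3^1 = 9 − 3 = 6.
φ(67) = 67 − 1 = 66.
φ(71^2) = 71^1·(71−1) = 71·70 = 4970.
Since φ is multiplicative, φ(3039723) = 6 · 66 · 4970 = 1968120.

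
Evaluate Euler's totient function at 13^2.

φ(169) = 169 · (1 − 1/13)
       = 169 · 12/13 = 156.

156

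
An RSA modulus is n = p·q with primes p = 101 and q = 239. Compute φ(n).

φ(n) = (p − 1)(q − 1) = (101−1)(239−1) = 100·238 = 23800.

23800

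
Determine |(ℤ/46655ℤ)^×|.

30240

46655 = 5 · 7 · 31 · 43.
φ(46655) = 46655 · (1 − 1/5) · (1 − 1/7) · (1 − 1/31) · (1 − 1/43)
       = 46655 · 30240/46655 = 30240.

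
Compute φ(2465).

Factor 2465: 2465 = 5 · 17 · 29.
φ(2465) = 2465 · (1 − 1/5) · (1 − 1/17) · (1 − 1/29)
       = 2465 · 1792/2465 = 1792.

1792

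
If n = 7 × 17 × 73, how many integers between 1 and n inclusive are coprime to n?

6912

φ(8687) = 8687 · (1 − 1/7) · (1 − 1/17) · (1 − 1/73)
       = 8687 · 6912/8687 = 6912.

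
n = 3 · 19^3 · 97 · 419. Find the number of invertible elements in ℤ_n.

521503488

φ(3) = 3 − 1 = 2.
φ(19^3) = 19^3 − 19^2 = 6859 − 361 = 6498.
φ(97) = 97 − 1 = 96.
φ(419) = 419 − 1 = 418.
Since φ is multiplicative, φ(836311011) = 2 · 6498 · 96 · 418 = 521503488.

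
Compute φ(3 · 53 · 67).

φ(10653) = 10653 · (1 − 1/3) · (1 − 1/53) · (1 − 1/67)
       = 10653 · 6864/10653 = 6864.

6864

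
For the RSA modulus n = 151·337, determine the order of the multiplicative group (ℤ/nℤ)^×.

50400

For distinct primes, φ(pq) = (p−1)(q−1) = 150 × 336 = 50400.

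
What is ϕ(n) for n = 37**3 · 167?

φ(37^3) = 37^2·(37−1) = 1369·36 = 49284.
φ(167) = 167 − 1 = 166.
φ(8459051) = 49284 × 166 = 8181144.

8181144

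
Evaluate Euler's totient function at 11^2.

φ(11^2) = 11^2 − 11^1 = 121 − 11 = 110.

110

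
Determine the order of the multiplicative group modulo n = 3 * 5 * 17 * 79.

9984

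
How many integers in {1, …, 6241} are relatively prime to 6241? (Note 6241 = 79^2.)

φ(6241) = 6241 · (1 − 1/79)
       = 6241 · 78/79 = 6162.

6162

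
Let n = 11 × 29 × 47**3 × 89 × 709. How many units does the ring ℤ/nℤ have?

φ(2089875904237) = 2089875904237 · (1 − 1/11) · (1 − 1/29) · (1 − 1/47) · (1 − 1/89) · (1 − 1/709)
       = 2089875904237 · 802475520/946073293 = 1772668423680.

1772668423680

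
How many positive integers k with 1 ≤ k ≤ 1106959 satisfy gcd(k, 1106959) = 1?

846720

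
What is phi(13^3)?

φ(2197) = 2197 · (1 − 1/13)
       = 2197 · 12/13 = 2028.

2028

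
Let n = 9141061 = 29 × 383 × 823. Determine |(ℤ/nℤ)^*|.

φ(29) = 29 − 1 = 28.
φ(383) = 383 − 1 = 382.
φ(823) = 823 − 1 = 822.
Since φ is multiplicative, φ(9141061) = 28 · 382 · 822 = 8792112.

8792112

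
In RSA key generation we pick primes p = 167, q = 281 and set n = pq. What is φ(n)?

46480

φ(n) = (p − 1)(q − 1) = (167−1)(281−1) = 166·280 = 46480.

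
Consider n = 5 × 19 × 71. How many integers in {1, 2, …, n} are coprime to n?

5040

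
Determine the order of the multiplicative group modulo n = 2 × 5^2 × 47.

920

φ(2) = 2 − 1 = 1.
φ(5^2) = 5^1·(5−1) = 5·4 = 20.
φ(47) = 47 − 1 = 46.
φ(2350) = 1 × 20 × 46 = 920.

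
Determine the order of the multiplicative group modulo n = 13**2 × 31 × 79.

φ(413881) = 413881 · (1 − 1/13) · (1 − 1/31) · (1 − 1/79)
       = 413881 · 28080/31837 = 365040.

365040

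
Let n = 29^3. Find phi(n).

φ(24389) = 24389 · (1 − 1/29)
       = 24389 · 28/29 = 23548.

23548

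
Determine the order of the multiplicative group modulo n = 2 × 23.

22

φ(46) = 46 · (1 − 1/2) · (1 − 1/23)
       = 46 · 22/46 = 22.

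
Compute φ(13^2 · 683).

φ(115427) = 115427 · (1 − 1/13) · (1 − 1/683)
       = 115427 · 8184/8879 = 106392.

106392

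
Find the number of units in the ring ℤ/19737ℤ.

12096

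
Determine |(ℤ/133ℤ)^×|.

108

First factor: 133 = 7 * 19.
φ(7) = 7 − 1 = 6.
φ(19) = 19 − 1 = 18.
Since φ is multiplicative, φ(133) = 6 · 18 = 108.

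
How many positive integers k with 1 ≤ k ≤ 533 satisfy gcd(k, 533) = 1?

Factor 533: 533 = 13 × 41.
φ(13) = 13 − 1 = 12.
φ(41) = 41 − 1 = 40.
Since φ is multiplicative, φ(533) = 12 · 40 = 480.

480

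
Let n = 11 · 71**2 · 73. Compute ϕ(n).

φ(4047923) = 4047923 · (1 − 1/11) · (1 − 1/71) · (1 − 1/73)
       = 4047923 · 50400/57013 = 3578400.

3578400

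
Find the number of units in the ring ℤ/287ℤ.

Prime factorization: 287 = 7 * 41.
φ(287) = 287 · (1 − 1/7) · (1 − 1/41)
       = 287 · 240/287 = 240.

240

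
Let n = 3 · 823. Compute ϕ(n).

φ(3) = 3 − 1 = 2.
φ(823) = 823 − 1 = 822.
Since φ is multiplicative, φ(2469) = 2 · 822 = 1644.

1644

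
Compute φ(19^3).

φ(19^3) = 19^3 − 19^2 = 6859 − 361 = 6498.

6498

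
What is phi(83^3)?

564898

φ(571787) = 571787 · (1 − 1/83)
       = 571787 · 82/83 = 564898.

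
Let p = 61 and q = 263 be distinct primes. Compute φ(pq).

15720

φ(16043) = 16043 · (1 − 1/61) · (1 − 1/263)
       = 16043 · 15720/16043 = 15720.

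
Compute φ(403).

Prime factorization: 403 = 13 · 31.
φ(403) = 403 · (1 − 1/13) · (1 − 1/31)
       = 403 · 360/403 = 360.

360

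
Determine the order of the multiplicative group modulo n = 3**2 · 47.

276

φ(423) = 423 · (1 − 1/3) · (1 − 1/47)
       = 423 · 92/141 = 276.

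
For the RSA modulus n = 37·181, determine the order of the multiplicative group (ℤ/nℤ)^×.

6480

φ(n) = (p − 1)(q − 1) = (37−1)(181−1) = 36·180 = 6480.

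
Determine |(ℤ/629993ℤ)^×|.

465696

629993 = 7^2 × 13 × 23 × 43.
φ(629993) = 629993 · (1 − 1/7) · (1 − 1/13) · (1 − 1/23) · (1 − 1/43)
       = 629993 · 66528/89999 = 465696.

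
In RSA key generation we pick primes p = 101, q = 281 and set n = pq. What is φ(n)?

φ(n) = (p − 1)(q − 1) = (101−1)(281−1) = 100·280 = 28000.

28000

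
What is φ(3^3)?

18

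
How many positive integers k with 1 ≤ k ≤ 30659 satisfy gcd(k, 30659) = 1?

27720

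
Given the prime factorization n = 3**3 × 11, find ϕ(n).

φ(3^3) = 3^2·(3−1) = 9·2 = 18.
φ(11) = 11 − 1 = 10.
Multiply: 18 · 10 = 180.

180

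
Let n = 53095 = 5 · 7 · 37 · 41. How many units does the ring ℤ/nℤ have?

φ(53095) = 53095 · (1 − 1/5) · (1 − 1/7) · (1 − 1/37) · (1 − 1/41)
       = 53095 · 34560/53095 = 34560.

34560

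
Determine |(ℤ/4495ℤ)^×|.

Prime factorization: 4495 = 5 × 29 × 31.
φ(5) = 5 − 1 = 4.
φ(29) = 29 − 1 = 28.
φ(31) = 31 − 1 = 30.
Multiply: 4 · 28 · 30 = 3360.

3360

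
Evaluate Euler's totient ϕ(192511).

166320

192511 = 11^2 × 37 × 43.
φ(192511) = 192511 · (1 − 1/11) · (1 − 1/37) · (1 − 1/43)
       = 192511 · 15120/17501 = 166320.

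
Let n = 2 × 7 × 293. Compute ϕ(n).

1752

φ(4102) = 4102 · (1 − 1/2) · (1 − 1/7) · (1 − 1/293)
       = 4102 · 1752/4102 = 1752.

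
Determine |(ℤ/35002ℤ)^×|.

Prime factorization: 35002 = 2 × 11 × 37 × 43.
φ(2) = 2 − 1 = 1.
φ(11) = 11 − 1 = 10.
φ(37) = 37 − 1 = 36.
φ(43) = 43 − 1 = 42.
Since φ is multiplicative, φ(35002) = 1 · 10 · 36 · 42 = 15120.

15120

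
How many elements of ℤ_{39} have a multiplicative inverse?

Factor 39: 39 = 3 · 13.
φ(39) = 39 · (1 − 1/3) · (1 − 1/13)
       = 39 · 24/39 = 24.

24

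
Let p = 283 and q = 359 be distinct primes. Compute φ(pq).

φ(283) = 283 − 1 = 282.
φ(359) = 359 − 1 = 358.
Since φ is multiplicative, φ(101597) = 282 · 358 = 100956.

100956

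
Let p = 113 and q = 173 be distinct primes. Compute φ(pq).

19264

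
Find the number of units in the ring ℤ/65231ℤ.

Factor 65231: 65231 = 37 · 41 · 43.
φ(37) = 37 − 1 = 36.
φ(41) = 41 − 1 = 40.
φ(43) = 43 − 1 = 42.
Multiply: 36 · 40 · 42 = 60480.

60480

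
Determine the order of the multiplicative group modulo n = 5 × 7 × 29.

φ(5) = 5 − 1 = 4.
φ(7) = 7 − 1 = 6.
φ(29) = 29 − 1 = 28.
Multiply: 4 · 6 · 28 = 672.

672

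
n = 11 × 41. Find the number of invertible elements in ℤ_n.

400

φ(451) = 451 · (1 − 1/11) · (1 − 1/41)
       = 451 · 400/451 = 400.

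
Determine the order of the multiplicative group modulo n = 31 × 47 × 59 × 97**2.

745332480

φ(808825867) = 808825867 · (1 − 1/31) · (1 − 1/47) · (1 − 1/59) · (1 − 1/97)
       = 808825867 · 7683840/8338411 = 745332480.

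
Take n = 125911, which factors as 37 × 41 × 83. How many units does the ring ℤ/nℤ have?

φ(37) = 37 − 1 = 36.
φ(41) = 41 − 1 = 40.
φ(83) = 83 − 1 = 82.
φ(125911) = 36 × 40 × 82 = 118080.

118080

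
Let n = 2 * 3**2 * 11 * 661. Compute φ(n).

39600

φ(130878) = 130878 · (1 − 1/2) · (1 − 1/3) · (1 − 1/11) · (1 − 1/661)
       = 130878 · 13200/43626 = 39600.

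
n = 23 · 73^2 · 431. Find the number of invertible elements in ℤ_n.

φ(23) = 23 − 1 = 22.
φ(73^2) = 73^2 − 73^1 = 5329 − 73 = 5256.
φ(431) = 431 − 1 = 430.
Multiply: 22 · 5256 · 430 = 49721760.

49721760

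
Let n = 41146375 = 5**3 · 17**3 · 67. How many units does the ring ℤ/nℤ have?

30518400

φ(5^3) = 5^2·(5−1) = 25·4 = 100.
φ(17^3) = 17^3 − 17^2 = 4913 − 289 = 4624.
φ(67) = 67 − 1 = 66.
Multiply: 100 · 4624 · 66 = 30518400.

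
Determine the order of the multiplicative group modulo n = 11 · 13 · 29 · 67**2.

φ(11) = 11 − 1 = 10.
φ(13) = 13 − 1 = 12.
φ(29) = 29 − 1 = 28.
φ(67^2) = 67^1·(67−1) = 67·66 = 4422.
Multiply: 10 · 12 · 28 · 4422 = 14857920.

14857920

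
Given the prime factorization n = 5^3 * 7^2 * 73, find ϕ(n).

302400

φ(447125) = 447125 · (1 − 1/5) · (1 − 1/7) · (1 − 1/73)
       = 447125 · 1728/2555 = 302400.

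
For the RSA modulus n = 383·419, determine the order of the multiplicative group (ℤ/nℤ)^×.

159676

φ(383) = 383 − 1 = 382.
φ(419) = 419 − 1 = 418.
φ(160477) = 382 × 418 = 159676.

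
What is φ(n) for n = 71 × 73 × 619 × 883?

2747183040

φ(2832908591) = 2832908591 · (1 − 1/71) · (1 − 1/73) · (1 − 1/619) · (1 − 1/883)
       = 2832908591 · 2747183040/2832908591 = 2747183040.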